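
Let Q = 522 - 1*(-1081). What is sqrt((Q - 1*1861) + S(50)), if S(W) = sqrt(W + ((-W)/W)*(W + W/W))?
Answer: sqrt(-258 + I) ≈ 0.0311 + 16.062*I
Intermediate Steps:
Q = 1603 (Q = 522 + 1081 = 1603)
S(W) = I (S(W) = sqrt(W - (W + 1)) = sqrt(W - (1 + W)) = sqrt(W + (-1 - W)) = sqrt(-1) = I)
sqrt((Q - 1*1861) + S(50)) = sqrt((1603 - 1*1861) + I) = sqrt((1603 - 1861) + I) = sqrt(-258 + I)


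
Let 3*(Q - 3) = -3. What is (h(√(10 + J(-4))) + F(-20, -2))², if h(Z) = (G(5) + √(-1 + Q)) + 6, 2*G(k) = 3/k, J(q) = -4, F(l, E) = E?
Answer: 2809/100 ≈ 28.090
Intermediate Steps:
Q = 2 (Q = 3 + (⅓)*(-3) = 3 - 1 = 2)
G(k) = 3/(2*k) (G(k) = (3/k)/2 = 3/(2*k))
h(Z) = 73/10 (h(Z) = ((3/2)/5 + √(-1 + 2)) + 6 = ((3/2)*(⅕) + √1) + 6 = (3/10 + 1) + 6 = 13/10 + 6 = 73/10)
(h(√(10 + J(-4))) + F(-20, -2))² = (73/10 - 2)² = (53/10)² = 2809/100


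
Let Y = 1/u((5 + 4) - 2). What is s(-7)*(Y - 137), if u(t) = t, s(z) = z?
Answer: 958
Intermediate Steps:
Y = ⅐ (Y = 1/((5 + 4) - 2) = 1/(9 - 2) = 1/7 = ⅐ ≈ 0.14286)
s(-7)*(Y - 137) = -7*(⅐ - 137) = -7*(-958/7) = 958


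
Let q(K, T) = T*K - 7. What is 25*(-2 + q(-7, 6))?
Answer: -1275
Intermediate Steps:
q(K, T) = -7 + K*T (q(K, T) = K*T - 7 = -7 + K*T)
25*(-2 + q(-7, 6)) = 25*(-2 + (-7 - 7*6)) = 25*(-2 + (-7 - 42)) = 25*(-2 - 49) = 25*(-51) = -1275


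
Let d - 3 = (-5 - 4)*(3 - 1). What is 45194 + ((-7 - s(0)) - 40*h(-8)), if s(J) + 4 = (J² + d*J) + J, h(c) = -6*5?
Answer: 46391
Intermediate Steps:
d = -15 (d = 3 + (-5 - 4)*(3 - 1) = 3 - 9*2 = 3 - 18 = -15)
h(c) = -30
s(J) = -4 + J² - 14*J (s(J) = -4 + ((J² - 15*J) + J) = -4 + (J² - 14*J) = -4 + J² - 14*J)
45194 + ((-7 - s(0)) - 40*h(-8)) = 45194 + ((-7 - (-4 + 0² - 14*0)) - 40*(-30)) = 45194 + ((-7 - (-4 + 0 + 0)) + 1200) = 45194 + ((-7 - 1*(-4)) + 1200) = 45194 + ((-7 + 4) + 1200) = 45194 + (-3 + 1200) = 45194 + 1197 = 46391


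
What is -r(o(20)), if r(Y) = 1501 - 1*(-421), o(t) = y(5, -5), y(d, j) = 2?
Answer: -1922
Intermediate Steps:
o(t) = 2
r(Y) = 1922 (r(Y) = 1501 + 421 = 1922)
-r(o(20)) = -1*1922 = -1922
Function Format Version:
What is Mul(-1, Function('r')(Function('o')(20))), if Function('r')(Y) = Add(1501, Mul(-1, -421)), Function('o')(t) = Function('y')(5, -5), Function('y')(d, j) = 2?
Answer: -1922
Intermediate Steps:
Function('o')(t) = 2
Function('r')(Y) = 1922 (Function('r')(Y) = Add(1501, 421) = 1922)
Mul(-1, Function('r')(Function('o')(20))) = Mul(-1, 1922) = -1922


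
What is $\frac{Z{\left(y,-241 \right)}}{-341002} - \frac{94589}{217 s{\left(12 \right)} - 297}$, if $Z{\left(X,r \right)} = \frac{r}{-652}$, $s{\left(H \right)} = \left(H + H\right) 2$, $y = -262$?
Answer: $- \frac{21030287330735}{2249790703176} \approx -9.3477$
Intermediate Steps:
$s{\left(H \right)} = 4 H$ ($s{\left(H \right)} = 2 H 2 = 4 H$)
$Z{\left(X,r \right)} = - \frac{r}{652}$ ($Z{\left(X,r \right)} = r \left(- \frac{1}{652}\right) = - \frac{r}{652}$)
$\frac{Z{\left(y,-241 \right)}}{-341002} - \frac{94589}{217 s{\left(12 \right)} - 297} = \frac{\left(- \frac{1}{652}\right) \left(-241\right)}{-341002} - \frac{94589}{217 \cdot 4 \cdot 12 - 297} = \frac{241}{652} \left(- \frac{1}{341002}\right) - \frac{94589}{217 \cdot 48 - 297} = - \frac{241}{222333304} - \frac{94589}{10416 - 297} = - \frac{241}{222333304} - \frac{94589}{10119} = - \frac{21030287330735}{2249790703176}$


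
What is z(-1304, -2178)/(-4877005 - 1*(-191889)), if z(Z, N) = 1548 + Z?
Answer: -61/1171279 ≈ -5.2080e-5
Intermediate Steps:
z(-1304, -2178)/(-4877005 - 1*(-191889)) = (1548 - 1304)/(-4877005 - 1*(-191889)) = 244/(-4877005 + 191889) = 244/(-4685116) = 244*(-1/4685116) = -61/1171279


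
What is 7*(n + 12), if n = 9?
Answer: 147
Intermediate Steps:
7*(n + 12) = 7*(9 + 12) = 7*21 = 147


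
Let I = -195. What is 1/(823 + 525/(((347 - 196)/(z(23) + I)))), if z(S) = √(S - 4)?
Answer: 3306598/474285529 - 79275*√19/474285529 ≈ 0.0062432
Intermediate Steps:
z(S) = √(-4 + S)
1/(823 + 525/(((347 - 196)/(z(23) + I)))) = 1/(823 + 525/(((347 - 196)/(√(-4 + 23) - 195)))) = 1/(823 + 525/((151/(√19 - 195)))) = 1/(823 + 525/((151/(-195 + √19)))) = 1/(823 + 525*(-195/151 + √19/151)) = 1/(823 + (-102375/151 + 525*√19/151)) = 1/(21898/151 + 525*√19/151)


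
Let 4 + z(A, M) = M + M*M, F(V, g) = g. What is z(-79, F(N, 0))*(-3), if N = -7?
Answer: 12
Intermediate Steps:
z(A, M) = -4 + M + M² (z(A, M) = -4 + (M + M*M) = -4 + (M + M²) = -4 + M + M²)
z(-79, F(N, 0))*(-3) = (-4 + 0 + 0²)*(-3) = (-4 + 0 + 0)*(-3) = -4*(-3) = 12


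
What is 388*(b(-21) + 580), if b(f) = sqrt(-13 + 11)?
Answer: 225040 + 388*I*sqrt(2) ≈ 2.2504e+5 + 548.71*I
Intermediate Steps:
b(f) = I*sqrt(2) (b(f) = sqrt(-2) = I*sqrt(2))
388*(b(-21) + 580) = 388*(I*sqrt(2) + 580) = 388*(580 + I*sqrt(2)) = 225040 + 388*I*sqrt(2)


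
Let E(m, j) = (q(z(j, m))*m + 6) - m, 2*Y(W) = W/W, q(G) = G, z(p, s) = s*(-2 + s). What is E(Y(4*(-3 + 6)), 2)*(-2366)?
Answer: -48503/4 ≈ -12126.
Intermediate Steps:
Y(W) = ½ (Y(W) = (W/W)/2 = (½)*1 = ½)
E(m, j) = 6 - m + m²*(-2 + m) (E(m, j) = ((m*(-2 + m))*m + 6) - m = (m²*(-2 + m) + 6) - m = (6 + m²*(-2 + m)) - m = 6 - m + m²*(-2 + m))
E(Y(4*(-3 + 6)), 2)*(-2366) = (6 - 1*½ + (½)²*(-2 + ½))*(-2366) = (6 - ½ + (¼)*(-3/2))*(-2366) = (6 - ½ - 3/8)*(-2366) = (41/8)*(-2366) = -48503/4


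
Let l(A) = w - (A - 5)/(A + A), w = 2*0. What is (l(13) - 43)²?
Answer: 316969/169 ≈ 1875.6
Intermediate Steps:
w = 0
l(A) = -(-5 + A)/(2*A) (l(A) = 0 - (A - 5)/(A + A) = 0 - (-5 + A)/(2*A) = -(-5 + A)/(2*A))
(l(13) - 43)² = ((½)*(5 - 1*13)/13 - 43)² = ((½)*(1/13)*(5 - 13) - 43)² = ((½)*(1/13)*(-8) - 43)² = (-4/13 - 43)² = (-563/13)² = 316969/169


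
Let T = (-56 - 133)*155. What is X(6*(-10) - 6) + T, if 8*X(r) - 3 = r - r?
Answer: -234357/8 ≈ -29295.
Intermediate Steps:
X(r) = 3/8 (X(r) = 3/8 + (r - r)/8 = 3/8 + (⅛)*0 = 3/8 + 0 = 3/8)
T = -29295 (T = -189*155 = -29295)
X(6*(-10) - 6) + T = 3/8 - 29295 = -234357/8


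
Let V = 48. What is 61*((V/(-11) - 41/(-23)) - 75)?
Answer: -1197308/253 ≈ -4732.4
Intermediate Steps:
61*((V/(-11) - 41/(-23)) - 75) = 61*((48/(-11) - 41/(-23)) - 75) = 61*((48*(-1/11) - 41*(-1/23)) - 75) = 61*((-48/11 + 41/23) - 75) = 61*(-653/253 - 75) = 61*(-19628/253) = -1197308/253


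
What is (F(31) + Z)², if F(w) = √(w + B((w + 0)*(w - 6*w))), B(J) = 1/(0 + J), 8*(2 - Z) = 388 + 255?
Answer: 1898517901/307520 - 627*√744770/620 ≈ 5300.9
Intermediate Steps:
Z = -627/8 (Z = 2 - (388 + 255)/8 = 2 - ⅛*643 = 2 - 643/8 = -627/8 ≈ -78.375)
B(J) = 1/J
F(w) = √(w - 1/(5*w²)) (F(w) = √(w + 1/((w + 0)*(w - 6*w))) = √(w + 1/(w*(-5*w))) = √(w + 1/(-5*w²)) = √(w - 1/(5*w²)))
(F(31) + Z)² = (√(-5/31² + 25*31)/5 - 627/8)² = (√(-5*1/961 + 775)/5 - 627/8)² = (√(-5/961 + 775)/5 - 627/8)² = (√(744770/961)/5 - 627/8)² = ((√744770/31)/5 - 627/8)² = (√744770/155 - 627/8)² = (-627/8 + √744770/155)²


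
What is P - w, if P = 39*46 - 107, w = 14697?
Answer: -13010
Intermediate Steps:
P = 1687 (P = 1794 - 107 = 1687)
P - w = 1687 - 1*14697 = 1687 - 14697 = -13010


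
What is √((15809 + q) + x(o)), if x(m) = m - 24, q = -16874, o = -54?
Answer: 3*I*√127 ≈ 33.808*I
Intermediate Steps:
x(m) = -24 + m
√((15809 + q) + x(o)) = √((15809 - 16874) + (-24 - 54)) = √(-1065 - 78) = √(-1143) = 3*I*√127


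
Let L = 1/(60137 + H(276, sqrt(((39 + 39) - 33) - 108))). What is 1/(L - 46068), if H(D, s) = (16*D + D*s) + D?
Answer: (-828*sqrt(7) + 64829*I)/(-2986542371*I + 38144304*sqrt(7)) ≈ -2.1707e-5 - 4.4409e-16*I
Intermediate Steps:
H(D, s) = 17*D + D*s
L = 1/(64829 + 828*I*sqrt(7)) (L = 1/(60137 + 276*(17 + sqrt(((39 + 39) - 33) - 108))) = 1/(60137 + 276*(17 + sqrt((78 - 33) - 108))) = 1/(60137 + 276*(17 + sqrt(45 - 108))) = 1/(60137 + 276*(17 + sqrt(-63))) = 1/(60137 + 276*(17 + 3*I*sqrt(7))) = 1/(60137 + (4692 + 828*I*sqrt(7))) = 1/(64829 + 828*I*sqrt(7)) ≈ 1.5408e-5 - 5.2065e-7*I)
1/(L - 46068) = 1/((64829/4207598329 - 828*I*sqrt(7)/4207598329) - 46068) = 1/(-193835639755543/4207598329 - 828*I*sqrt(7)/4207598329)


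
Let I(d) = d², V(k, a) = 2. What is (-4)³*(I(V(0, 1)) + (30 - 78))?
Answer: 2816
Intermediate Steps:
(-4)³*(I(V(0, 1)) + (30 - 78)) = (-4)³*(2² + (30 - 78)) = -64*(4 - 48) = -64*(-44) = 2816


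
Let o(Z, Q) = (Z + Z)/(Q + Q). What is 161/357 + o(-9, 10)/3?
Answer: 77/510 ≈ 0.15098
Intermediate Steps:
o(Z, Q) = Z/Q (o(Z, Q) = (2*Z)/((2*Q)) = (2*Z)*(1/(2*Q)) = Z/Q)
161/357 + o(-9, 10)/3 = 161/357 - 9/10/3 = 161*(1/357) - 9*⅒*(⅓) = 23/51 - 9/10*⅓ = 23/51 - 3/10 = 77/510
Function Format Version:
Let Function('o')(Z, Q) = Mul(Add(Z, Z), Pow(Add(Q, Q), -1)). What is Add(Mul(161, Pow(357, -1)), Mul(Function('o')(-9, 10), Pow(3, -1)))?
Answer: Rational(77, 510) ≈ 0.15098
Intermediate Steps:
Function('o')(Z, Q) = Mul(Z, Pow(Q, -1)) (Function('o')(Z, Q) = Mul(Mul(2, Z), Pow(Mul(2, Q), -1)) = Mul(Mul(2, Z), Mul(Rational(1, 2), Pow(Q, -1))) = Mul(Z, Pow(Q, -1)))
Add(Mul(161, Pow(357, -1)), Mul(Function('o')(-9, 10), Pow(3, -1))) = Add(Mul(161, Pow(357, -1)), Mul(Mul(-9, Pow(10, -1)), Pow(3, -1))) = Add(Mul(161, Rational(1, 357)), Mul(Mul(-9, Rational(1, 10)), Rational(1, 3))) = Add(Rational(23, 51), Mul(Rational(-9, 10), Rational(1, 3))) = Add(Rational(23, 51), Rational(-3, 10)) = Rational(77, 510)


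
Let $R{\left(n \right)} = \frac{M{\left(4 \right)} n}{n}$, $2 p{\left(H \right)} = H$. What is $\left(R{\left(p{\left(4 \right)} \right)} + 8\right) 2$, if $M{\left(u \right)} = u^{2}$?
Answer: $48$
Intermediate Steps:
$p{\left(H \right)} = \frac{H}{2}$
$R{\left(n \right)} = 16$ ($R{\left(n \right)} = \frac{4^{2} n}{n} = \frac{16 n}{n} = 16$)
$\left(R{\left(p{\left(4 \right)} \right)} + 8\right) 2 = \left(16 + 8\right) 2 = 24 \cdot 2 = 48$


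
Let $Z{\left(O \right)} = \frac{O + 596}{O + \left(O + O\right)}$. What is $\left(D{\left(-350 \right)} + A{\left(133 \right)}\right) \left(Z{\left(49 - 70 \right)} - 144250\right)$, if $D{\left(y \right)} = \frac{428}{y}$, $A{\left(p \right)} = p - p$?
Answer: $\frac{77796062}{441} \approx 1.7641 \cdot 10^{5}$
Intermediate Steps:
$A{\left(p \right)} = 0$
$Z{\left(O \right)} = \frac{596 + O}{3 O}$ ($Z{\left(O \right)} = \frac{596 + O}{O + 2 O} = \frac{596 + O}{3 O}$)
$\left(D{\left(-350 \right)} + A{\left(133 \right)}\right) \left(Z{\left(49 - 70 \right)} - 144250\right) = \left(\frac{428}{-350} + 0\right) \left(\frac{596 + \left(49 - 70\right)}{3 \left(49 - 70\right)} - 144250\right) = \left(428 \left(- \frac{1}{350}\right) + 0\right) \left(\frac{596 + \left(49 - 70\right)}{3 \left(49 - 70\right)} - 144250\right) = \left(- \frac{214}{175} + 0\right) \left(\frac{596 - 21}{3 \left(-21\right)} - 144250\right) = - \frac{214 \left(\frac{1}{3} \left(- \frac{1}{21}\right) 575 - 144250\right)}{175} = - \frac{214 \left(- \frac{575}{63} - 144250\right)}{175} = \left(- \frac{214}{175}\right) \left(- \frac{9088325}{63}\right) = \frac{77796062}{441}$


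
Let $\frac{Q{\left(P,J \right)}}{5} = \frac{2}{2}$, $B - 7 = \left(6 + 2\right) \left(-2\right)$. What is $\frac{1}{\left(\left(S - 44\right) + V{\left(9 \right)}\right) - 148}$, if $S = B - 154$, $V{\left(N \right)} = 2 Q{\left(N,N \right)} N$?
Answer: $- \frac{1}{265} \approx -0.0037736$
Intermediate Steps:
$B = -9$ ($B = 7 + \left(6 + 2\right) \left(-2\right) = 7 + 8 \left(-2\right) = 7 - 16 = -9$)
$Q{\left(P,J \right)} = 5$ ($Q{\left(P,J \right)} = 5 \cdot \frac{2}{2} = 5 \cdot 2 \cdot \frac{1}{2} = 5 \cdot 1 = 5$)
$V{\left(N \right)} = 10 N$ ($V{\left(N \right)} = 2 \cdot 5 N = 10 N$)
$S = -163$ ($S = -9 - 154 = -163$)
$\frac{1}{\left(\left(S - 44\right) + V{\left(9 \right)}\right) - 148} = \frac{1}{\left(\left(-163 - 44\right) + 10 \cdot 9\right) - 148} = \frac{1}{\left(-207 + 90\right) - 148} = \frac{1}{-117 - 148} = \frac{1}{-265} = - \frac{1}{265}$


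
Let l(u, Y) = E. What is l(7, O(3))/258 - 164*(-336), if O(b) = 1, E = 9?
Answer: 4738947/86 ≈ 55104.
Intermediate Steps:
l(u, Y) = 9
l(7, O(3))/258 - 164*(-336) = 9/258 - 164*(-336) = 9*(1/258) + 55104 = 3/86 + 55104 = 4738947/86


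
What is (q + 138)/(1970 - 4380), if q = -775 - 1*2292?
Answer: 2929/2410 ≈ 1.2154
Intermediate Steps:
q = -3067 (q = -775 - 2292 = -3067)
(q + 138)/(1970 - 4380) = (-3067 + 138)/(1970 - 4380) = -2929/(-2410) = -2929*(-1/2410) = 2929/2410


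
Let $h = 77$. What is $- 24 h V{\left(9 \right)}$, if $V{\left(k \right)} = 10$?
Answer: $-18480$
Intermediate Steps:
$- 24 h V{\left(9 \right)} = \left(-24\right) 77 \cdot 10 = \left(-1848\right) 10 = -18480$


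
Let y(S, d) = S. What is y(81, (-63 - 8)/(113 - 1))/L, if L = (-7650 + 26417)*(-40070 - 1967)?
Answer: -81/788908379 ≈ -1.0267e-7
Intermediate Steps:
L = -788908379 (L = 18767*(-42037) = -788908379)
y(81, (-63 - 8)/(113 - 1))/L = 81/(-788908379) = 81*(-1/788908379) = -81/788908379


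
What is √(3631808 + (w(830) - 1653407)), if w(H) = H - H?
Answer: √1978401 ≈ 1406.6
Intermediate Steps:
w(H) = 0
√(3631808 + (w(830) - 1653407)) = √(3631808 + (0 - 1653407)) = √(3631808 - 1653407) = √1978401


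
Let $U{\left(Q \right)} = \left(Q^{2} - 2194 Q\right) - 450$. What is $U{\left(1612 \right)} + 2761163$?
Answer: $1822529$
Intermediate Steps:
$U{\left(Q \right)} = -450 + Q^{2} - 2194 Q$ ($U{\left(Q \right)} = \left(Q^{2} - 2194 Q\right) - 450 = -450 + Q^{2} - 2194 Q$)
$U{\left(1612 \right)} + 2761163 = \left(-450 + 1612^{2} - 3536728\right) + 2761163 = \left(-450 + 2598544 - 3536728\right) + 2761163 = -938634 + 2761163 = 1822529$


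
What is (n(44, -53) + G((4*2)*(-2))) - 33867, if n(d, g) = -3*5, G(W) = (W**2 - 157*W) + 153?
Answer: -30961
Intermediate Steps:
G(W) = 153 + W**2 - 157*W
n(d, g) = -15
(n(44, -53) + G((4*2)*(-2))) - 33867 = (-15 + (153 + ((4*2)*(-2))**2 - 157*4*2*(-2))) - 33867 = (-15 + (153 + (8*(-2))**2 - 1256*(-2))) - 33867 = (-15 + (153 + (-16)**2 - 157*(-16))) - 33867 = (-15 + (153 + 256 + 2512)) - 33867 = (-15 + 2921) - 33867 = 2906 - 33867 = -30961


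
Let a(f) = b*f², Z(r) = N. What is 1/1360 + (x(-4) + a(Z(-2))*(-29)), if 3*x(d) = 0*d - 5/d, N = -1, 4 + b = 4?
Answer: 1703/4080 ≈ 0.41740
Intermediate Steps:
b = 0 (b = -4 + 4 = 0)
Z(r) = -1
a(f) = 0 (a(f) = 0*f² = 0)
x(d) = -5/(3*d) (x(d) = (0*d - 5/d)/3 = (0 - 5/d)/3 = (-5/d)/3 = -5/(3*d))
1/1360 + (x(-4) + a(Z(-2))*(-29)) = 1/1360 + (-5/3/(-4) + 0*(-29)) = 1/1360 + (-5/3*(-¼) + 0) = 1/1360 + (5/12 + 0) = 1/1360 + 5/12 = 1703/4080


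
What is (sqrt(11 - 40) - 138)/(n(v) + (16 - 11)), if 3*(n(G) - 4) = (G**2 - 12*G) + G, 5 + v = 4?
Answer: -138/13 + I*sqrt(29)/13 ≈ -10.615 + 0.41424*I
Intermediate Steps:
v = -1 (v = -5 + 4 = -1)
n(G) = 4 - 11*G/3 + G**2/3 (n(G) = 4 + ((G**2 - 12*G) + G)/3 = 4 + (G**2 - 11*G)/3 = 4 + (-11*G/3 + G**2/3) = 4 - 11*G/3 + G**2/3)
(sqrt(11 - 40) - 138)/(n(v) + (16 - 11)) = (sqrt(11 - 40) - 138)/((4 - 11/3*(-1) + (1/3)*(-1)**2) + (16 - 11)) = (sqrt(-29) - 138)/((4 + 11/3 + (1/3)*1) + 5) = (I*sqrt(29) - 138)/((4 + 11/3 + 1/3) + 5) = (-138 + I*sqrt(29))/(8 + 5) = (-138 + I*sqrt(29))/13 = -138/13 + I*sqrt(29)/13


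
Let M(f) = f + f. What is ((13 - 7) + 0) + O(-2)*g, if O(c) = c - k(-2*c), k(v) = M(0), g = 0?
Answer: 6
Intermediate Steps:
M(f) = 2*f
k(v) = 0 (k(v) = 2*0 = 0)
O(c) = c (O(c) = c - 1*0 = c + 0 = c)
((13 - 7) + 0) + O(-2)*g = ((13 - 7) + 0) - 2*0 = (6 + 0) + 0 = 6 + 0 = 6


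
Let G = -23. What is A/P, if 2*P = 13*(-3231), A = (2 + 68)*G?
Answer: 3220/42003 ≈ 0.076661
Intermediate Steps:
A = -1610 (A = (2 + 68)*(-23) = 70*(-23) = -1610)
P = -42003/2 (P = (13*(-3231))/2 = (1/2)*(-42003) = -42003/2 ≈ -21002.)
A/P = -1610/(-42003/2) = -1610*(-2/42003) = 3220/42003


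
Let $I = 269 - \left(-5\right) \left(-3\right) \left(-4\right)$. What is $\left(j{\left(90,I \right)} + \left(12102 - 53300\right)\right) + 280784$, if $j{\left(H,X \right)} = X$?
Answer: $239915$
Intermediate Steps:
$I = 329$ ($I = 269 - 15 \left(-4\right) = 269 - -60 = 269 + 60 = 329$)
$\left(j{\left(90,I \right)} + \left(12102 - 53300\right)\right) + 280784 = \left(329 + \left(12102 - 53300\right)\right) + 280784 = \left(329 - 41198\right) + 280784 = -40869 + 280784 = 239915$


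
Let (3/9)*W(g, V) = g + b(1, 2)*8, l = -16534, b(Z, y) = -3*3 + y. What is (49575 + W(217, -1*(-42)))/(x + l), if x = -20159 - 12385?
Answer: -25029/24539 ≈ -1.0200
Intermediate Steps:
b(Z, y) = -9 + y
W(g, V) = -168 + 3*g (W(g, V) = 3*(g + (-9 + 2)*8) = 3*(g - 7*8) = 3*(g - 56) = 3*(-56 + g) = -168 + 3*g)
x = -32544
(49575 + W(217, -1*(-42)))/(x + l) = (49575 + (-168 + 3*217))/(-32544 - 16534) = (49575 + (-168 + 651))/(-49078) = (49575 + 483)*(-1/49078) = 50058*(-1/49078) = -25029/24539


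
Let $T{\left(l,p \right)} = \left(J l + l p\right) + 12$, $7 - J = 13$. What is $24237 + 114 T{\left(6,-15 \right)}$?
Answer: $11241$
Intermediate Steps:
$J = -6$ ($J = 7 - 13 = -6$)
$T{\left(l,p \right)} = 12 - 6 l + l p$ ($T{\left(l,p \right)} = \left(- 6 l + l p\right) + 12 = 12 - 6 l + l p$)
$24237 + 114 T{\left(6,-15 \right)} = 24237 + 114 \left(12 - 36 + 6 \left(-15\right)\right) = 24237 + 114 \left(12 - 36 - 90\right) = 24237 + 114 \left(-114\right) = 24237 - 12996 = 11241$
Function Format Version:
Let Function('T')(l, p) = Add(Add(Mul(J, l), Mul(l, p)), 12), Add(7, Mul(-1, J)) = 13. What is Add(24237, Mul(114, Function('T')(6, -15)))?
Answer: 11241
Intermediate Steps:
J = -6 (J = Add(7, Mul(-1, 13)) = Add(7, -13) = -6)
Function('T')(l, p) = Add(12, Mul(-6, l), Mul(l, p)) (Function('T')(l, p) = Add(Add(Mul(-6, l), Mul(l, p)), 12) = Add(12, Mul(-6, l), Mul(l, p)))
Add(24237, Mul(114, Function('T')(6, -15))) = Add(24237, Mul(114, Add(12, Mul(-6, 6), Mul(6, -15)))) = Add(24237, Mul(114, Add(12, -36, -90))) = Add(24237, Mul(114, -114)) = Add(24237, -12996) = 11241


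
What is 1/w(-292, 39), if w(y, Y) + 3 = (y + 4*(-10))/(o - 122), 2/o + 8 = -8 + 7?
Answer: -275/78 ≈ -3.5256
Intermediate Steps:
o = -2/9 (o = 2/(-8 + (-8 + 7)) = 2/(-8 - 1) = 2/(-9) = 2*(-⅑) = -2/9 ≈ -0.22222)
w(y, Y) = -147/55 - 9*y/1100 (w(y, Y) = -3 + (y + 4*(-10))/(-2/9 - 122) = -3 + (y - 40)/(-1100/9) = -3 + (-40 + y)*(-9/1100) = -3 + (18/55 - 9*y/1100) = -147/55 - 9*y/1100)
1/w(-292, 39) = 1/(-147/55 - 9/1100*(-292)) = 1/(-147/55 + 657/275) = 1/(-78/275) = -275/78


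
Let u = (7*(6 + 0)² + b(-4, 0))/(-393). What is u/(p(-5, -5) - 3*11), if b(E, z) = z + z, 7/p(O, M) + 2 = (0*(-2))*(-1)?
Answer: 168/9563 ≈ 0.017568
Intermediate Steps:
p(O, M) = -7/2 (p(O, M) = 7/(-2 + (0*(-2))*(-1)) = 7/(-2 + 0*(-1)) = 7/(-2 + 0) = 7/(-2) = 7*(-½) = -7/2)
b(E, z) = 2*z
u = -84/131 (u = (7*(6 + 0)² + 2*0)/(-393) = (7*6² + 0)*(-1/393) = (7*36 + 0)*(-1/393) = (252 + 0)*(-1/393) = 252*(-1/393) = -84/131 ≈ -0.64122)
u/(p(-5, -5) - 3*11) = -84/(131*(-7/2 - 3*11)) = -84/(131*(-7/2 - 33)) = -84/(131*(-73/2)) = -84/131*(-2/73) = 168/9563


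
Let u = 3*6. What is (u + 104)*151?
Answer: 18422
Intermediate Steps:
u = 18
(u + 104)*151 = (18 + 104)*151 = 122*151 = 18422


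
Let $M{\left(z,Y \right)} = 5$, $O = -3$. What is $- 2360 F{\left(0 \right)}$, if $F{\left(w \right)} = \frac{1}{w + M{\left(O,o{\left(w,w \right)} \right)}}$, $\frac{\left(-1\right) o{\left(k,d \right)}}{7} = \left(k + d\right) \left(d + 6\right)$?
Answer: $-472$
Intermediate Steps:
$o{\left(k,d \right)} = - 7 \left(6 + d\right) \left(d + k\right)$ ($o{\left(k,d \right)} = - 7 \left(k + d\right) \left(d + 6\right) = - 7 \left(d + k\right) \left(6 + d\right) = - 7 \left(6 + d\right) \left(d + k\right)$)
$F{\left(w \right)} = \frac{1}{5 + w}$ ($F{\left(w \right)} = \frac{1}{w + 5} = \frac{1}{5 + w}$)
$- 2360 F{\left(0 \right)} = - \frac{2360}{5 + 0} = - \frac{2360}{5} = \left(-2360\right) \frac{1}{5} = -472$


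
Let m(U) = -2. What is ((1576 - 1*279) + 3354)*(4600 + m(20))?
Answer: 21385298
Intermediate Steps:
((1576 - 1*279) + 3354)*(4600 + m(20)) = ((1576 - 1*279) + 3354)*(4600 - 2) = ((1576 - 279) + 3354)*4598 = (1297 + 3354)*4598 = 4651*4598 = 21385298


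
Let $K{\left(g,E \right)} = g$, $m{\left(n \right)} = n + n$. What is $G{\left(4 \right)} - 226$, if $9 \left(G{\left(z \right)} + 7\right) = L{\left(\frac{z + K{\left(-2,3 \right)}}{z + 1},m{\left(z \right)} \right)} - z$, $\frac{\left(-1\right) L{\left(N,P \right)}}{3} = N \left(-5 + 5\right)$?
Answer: $- \frac{2101}{9} \approx -233.44$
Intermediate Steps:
$m{\left(n \right)} = 2 n$
$L{\left(N,P \right)} = 0$ ($L{\left(N,P \right)} = - 3 N \left(-5 + 5\right) = - 3 N 0 = \left(-3\right) 0 = 0$)
$G{\left(z \right)} = -7 - \frac{z}{9}$ ($G{\left(z \right)} = -7 + \frac{0 - z}{9} = -7 + \frac{\left(-1\right) z}{9} = -7 - \frac{z}{9}$)
$G{\left(4 \right)} - 226 = \left(-7 - \frac{4}{9}\right) - 226 = - \frac{67}{9} - 226 = - \frac{2101}{9}$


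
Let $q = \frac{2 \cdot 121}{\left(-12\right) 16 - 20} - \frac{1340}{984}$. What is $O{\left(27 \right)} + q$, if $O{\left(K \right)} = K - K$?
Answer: $- \frac{16319}{6519} \approx -2.5033$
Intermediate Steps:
$O{\left(K \right)} = 0$
$q = - \frac{16319}{6519}$ ($q = \frac{242}{-192 - 20} - \frac{335}{246} = \frac{242}{-212} - \frac{335}{246} = 242 \left(- \frac{1}{212}\right) - \frac{335}{246} = - \frac{121}{106} - \frac{335}{246} = - \frac{16319}{6519} \approx -2.5033$)
$O{\left(27 \right)} + q = 0 - \frac{16319}{6519} = - \frac{16319}{6519}$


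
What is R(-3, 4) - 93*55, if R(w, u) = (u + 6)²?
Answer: -5015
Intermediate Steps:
R(w, u) = (6 + u)²
R(-3, 4) - 93*55 = (6 + 4)² - 93*55 = 10² - 5115 = 100 - 5115 = -5015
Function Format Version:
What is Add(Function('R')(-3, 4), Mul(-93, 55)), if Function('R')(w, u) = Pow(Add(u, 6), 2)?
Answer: -5015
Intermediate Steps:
Function('R')(w, u) = Pow(Add(6, u), 2)
Add(Function('R')(-3, 4), Mul(-93, 55)) = Add(Pow(Add(6, 4), 2), Mul(-93, 55)) = Add(Pow(10, 2), -5115) = Add(100, -5115) = -5015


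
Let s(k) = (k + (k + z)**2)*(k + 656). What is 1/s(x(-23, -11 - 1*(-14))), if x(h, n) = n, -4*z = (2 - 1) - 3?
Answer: 4/40199 ≈ 9.9505e-5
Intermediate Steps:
z = 1/2 (z = -((2 - 1) - 3)/4 = -(1 - 3)/4 = -1/4*(-2) = 1/2 ≈ 0.50000)
s(k) = (656 + k)*(k + (1/2 + k)**2) (s(k) = (k + (k + 1/2)**2)*(k + 656) = (k + (1/2 + k)**2)*(656 + k) = (656 + k)*(k + (1/2 + k)**2))
1/s(x(-23, -11 - 1*(-14))) = 1/(164 + (-11 - 1*(-14))**3 + 658*(-11 - 1*(-14))**2 + 5249*(-11 - 1*(-14))/4) = 1/(164 + (-11 + 14)**3 + 658*(-11 + 14)**2 + 5249*(-11 + 14)/4) = 1/(164 + 3**3 + 658*3**2 + (5249/4)*3) = 1/(164 + 27 + 658*9 + 15747/4) = 1/(164 + 27 + 5922 + 15747/4) = 1/(40199/4) = 4/40199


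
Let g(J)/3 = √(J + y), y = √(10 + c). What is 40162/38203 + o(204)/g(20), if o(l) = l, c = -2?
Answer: 40162/38203 + 34*√2/√(10 + √2) ≈ 15.283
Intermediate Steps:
y = 2*√2 (y = √(10 - 2) = √8 = 2*√2 ≈ 2.8284)
g(J) = 3*√(J + 2*√2)
40162/38203 + o(204)/g(20) = 40162/38203 + 204/((3*√(20 + 2*√2))) = 40162*(1/38203) + 204*(1/(3*√(20 + 2*√2))) = 40162/38203 + 68/√(20 + 2*√2)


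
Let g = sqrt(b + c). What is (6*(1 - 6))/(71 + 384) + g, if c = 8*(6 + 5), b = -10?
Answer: -6/91 + sqrt(78) ≈ 8.7658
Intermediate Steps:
c = 88 (c = 8*11 = 88)
g = sqrt(78) (g = sqrt(-10 + 88) = sqrt(78) ≈ 8.8318)
(6*(1 - 6))/(71 + 384) + g = (6*(1 - 6))/(71 + 384) + sqrt(78) = (6*(-5))/455 + sqrt(78) = (1/455)*(-30) + sqrt(78) = -6/91 + sqrt(78)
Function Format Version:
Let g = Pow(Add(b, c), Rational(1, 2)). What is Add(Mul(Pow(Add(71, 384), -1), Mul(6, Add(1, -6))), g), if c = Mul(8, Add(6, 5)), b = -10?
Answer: Add(Rational(-6, 91), Pow(78, Rational(1, 2))) ≈ 8.7658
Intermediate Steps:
c = 88 (c = Mul(8, 11) = 88)
g = Pow(78, Rational(1, 2)) (g = Pow(Add(-10, 88), Rational(1, 2)) = Pow(78, Rational(1, 2)) ≈ 8.8318)
Add(Mul(Pow(Add(71, 384), -1), Mul(6, Add(1, -6))), g) = Add(Mul(Pow(Add(71, 384), -1), Mul(6, Add(1, -6))), Pow(78, Rational(1, 2))) = Add(Mul(Pow(455, -1), Mul(6, -5)), Pow(78, Rational(1, 2))) = Add(Mul(Rational(1, 455), -30), Pow(78, Rational(1, 2))) = Add(Rational(-6, 91), Pow(78, Rational(1, 2)))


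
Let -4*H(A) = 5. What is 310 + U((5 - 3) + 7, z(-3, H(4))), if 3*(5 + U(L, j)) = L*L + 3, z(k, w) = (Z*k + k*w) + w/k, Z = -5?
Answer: 333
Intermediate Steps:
H(A) = -5/4 (H(A) = -¼*5 = -5/4)
z(k, w) = -5*k + k*w + w/k (z(k, w) = (-5*k + k*w) + w/k = -5*k + k*w + w/k)
U(L, j) = -4 + L²/3 (U(L, j) = -5 + (L*L + 3)/3 = -5 + (L² + 3)/3 = -5 + (3 + L²)/3 = -5 + (1 + L²/3) = -4 + L²/3)
310 + U((5 - 3) + 7, z(-3, H(4))) = 310 + (-4 + ((5 - 3) + 7)²/3) = 310 + (-4 + (2 + 7)²/3) = 310 + (-4 + (⅓)*9²) = 310 + (-4 + (⅓)*81) = 310 + (-4 + 27) = 310 + 23 = 333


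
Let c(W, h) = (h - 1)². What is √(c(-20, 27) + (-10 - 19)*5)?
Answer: 3*√59 ≈ 23.043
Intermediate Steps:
c(W, h) = (-1 + h)²
√(c(-20, 27) + (-10 - 19)*5) = √((-1 + 27)² + (-10 - 19)*5) = √(26² - 29*5) = √(676 - 145) = √531 = 3*√59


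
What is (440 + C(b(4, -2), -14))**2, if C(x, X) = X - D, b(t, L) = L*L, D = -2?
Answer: 183184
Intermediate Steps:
b(t, L) = L**2
C(x, X) = 2 + X (C(x, X) = X - 1*(-2) = X + 2 = 2 + X)
(440 + C(b(4, -2), -14))**2 = (440 + (2 - 14))**2 = (440 - 12)**2 = 428**2 = 183184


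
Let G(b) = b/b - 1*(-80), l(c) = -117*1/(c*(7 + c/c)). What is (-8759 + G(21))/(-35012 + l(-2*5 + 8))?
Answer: 138848/560075 ≈ 0.24791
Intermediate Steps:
l(c) = -117/(8*c) (l(c) = -117*1/(c*(7 + 1)) = -117*1/(8*c) = -117/(8*c))
G(b) = 81 (G(b) = 1 + 80 = 81)
(-8759 + G(21))/(-35012 + l(-2*5 + 8)) = (-8759 + 81)/(-35012 - 117/(8*(-2*5 + 8))) = -8678/(-35012 - 117/(8*(-10 + 8))) = -8678/(-35012 - 117/8/(-2)) = -8678/(-35012 - 117/8*(-½)) = -8678/(-35012 + 117/16) = -8678/(-560075/16) = -8678*(-16/560075) = 138848/560075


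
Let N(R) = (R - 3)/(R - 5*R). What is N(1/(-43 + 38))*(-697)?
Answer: 2788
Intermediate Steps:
N(R) = -(-3 + R)/(4*R) (N(R) = (-3 + R)/((-4*R)) = (-3 + R)*(-1/(4*R)) = -(-3 + R)/(4*R))
N(1/(-43 + 38))*(-697) = ((3 - 1/(-43 + 38))/(4*(1/(-43 + 38))))*(-697) = ((3 - 1/(-5))/(4*(1/(-5))))*(-697) = ((3 - 1*(-⅕))/(4*(-⅕)))*(-697) = ((¼)*(-5)*(3 + ⅕))*(-697) = ((¼)*(-5)*(16/5))*(-697) = -4*(-697) = 2788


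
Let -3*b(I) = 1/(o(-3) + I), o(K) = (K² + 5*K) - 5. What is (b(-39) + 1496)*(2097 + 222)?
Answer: 173461973/50 ≈ 3.4692e+6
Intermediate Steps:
o(K) = -5 + K² + 5*K
b(I) = -1/(3*(-11 + I)) (b(I) = -1/(3*((-5 + (-3)² + 5*(-3)) + I)) = -1/(3*((-5 + 9 - 15) + I)) = -1/(3*(-11 + I)))
(b(-39) + 1496)*(2097 + 222) = (-1/(-33 + 3*(-39)) + 1496)*(2097 + 222) = (-1/(-33 - 117) + 1496)*2319 = (-1/(-150) + 1496)*2319 = (-1*(-1/150) + 1496)*2319 = (1/150 + 1496)*2319 = (224401/150)*2319 = 173461973/50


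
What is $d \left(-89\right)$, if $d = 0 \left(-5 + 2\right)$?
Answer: $0$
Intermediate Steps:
$d = 0$ ($d = 0 \left(-3\right) = 0$)
$d \left(-89\right) = 0 \left(-89\right) = 0$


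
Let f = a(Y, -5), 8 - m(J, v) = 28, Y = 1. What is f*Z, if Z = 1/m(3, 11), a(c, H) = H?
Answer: ¼ ≈ 0.25000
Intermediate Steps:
m(J, v) = -20 (m(J, v) = 8 - 1*28 = 8 - 28 = -20)
f = -5
Z = -1/20 (Z = 1/(-20) = -1/20 ≈ -0.050000)
f*Z = -5*(-1/20) = ¼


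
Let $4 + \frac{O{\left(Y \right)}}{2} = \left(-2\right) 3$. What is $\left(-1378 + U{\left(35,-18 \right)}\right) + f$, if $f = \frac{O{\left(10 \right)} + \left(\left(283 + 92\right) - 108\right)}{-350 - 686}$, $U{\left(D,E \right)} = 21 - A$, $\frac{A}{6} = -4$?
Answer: $- \frac{1381235}{1036} \approx -1333.2$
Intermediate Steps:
$A = -24$ ($A = 6 \left(-4\right) = -24$)
$U{\left(D,E \right)} = 45$ ($U{\left(D,E \right)} = 21 - -24 = 21 + 24 = 45$)
$O{\left(Y \right)} = -20$ ($O{\left(Y \right)} = -8 + 2 \left(\left(-2\right) 3\right) = -8 + 2 \left(-6\right) = -8 - 12 = -20$)
$f = - \frac{247}{1036}$ ($f = \frac{-20 + \left(\left(283 + 92\right) - 108\right)}{-350 - 686} = \frac{-20 + \left(375 - 108\right)}{-1036} = \left(-20 + 267\right) \left(- \frac{1}{1036}\right) = 247 \left(- \frac{1}{1036}\right) = - \frac{247}{1036} \approx -0.23842$)
$\left(-1378 + U{\left(35,-18 \right)}\right) + f = \left(-1378 + 45\right) - \frac{247}{1036} = -1333 - \frac{247}{1036} = - \frac{1381235}{1036}$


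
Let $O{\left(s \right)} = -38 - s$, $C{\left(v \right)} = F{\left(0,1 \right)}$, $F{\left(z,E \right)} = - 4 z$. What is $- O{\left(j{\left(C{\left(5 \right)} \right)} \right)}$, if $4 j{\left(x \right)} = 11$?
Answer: $\frac{163}{4} \approx 40.75$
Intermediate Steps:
$C{\left(v \right)} = 0$ ($C{\left(v \right)} = \left(-4\right) 0 = 0$)
$j{\left(x \right)} = \frac{11}{4}$ ($j{\left(x \right)} = \frac{1}{4} \cdot 11 = \frac{11}{4}$)
$- O{\left(j{\left(C{\left(5 \right)} \right)} \right)} = - (-38 - \frac{11}{4}) = \left(-1\right) \left(- \frac{163}{4}\right) = \frac{163}{4}$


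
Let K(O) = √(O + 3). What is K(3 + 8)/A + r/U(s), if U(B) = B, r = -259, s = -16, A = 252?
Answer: 259/16 + √14/252 ≈ 16.202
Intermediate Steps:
K(O) = √(3 + O)
K(3 + 8)/A + r/U(s) = √(3 + (3 + 8))/252 - 259/(-16) = √(3 + 11)*(1/252) - 259*(-1/16) = √14*(1/252) + 259/16 = √14/252 + 259/16 = 259/16 + √14/252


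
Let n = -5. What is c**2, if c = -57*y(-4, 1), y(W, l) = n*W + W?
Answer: 831744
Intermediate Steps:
y(W, l) = -4*W (y(W, l) = -5*W + W = -4*W)
c = -912 (c = -(-228)*(-4) = -57*16 = -912)
c**2 = (-912)**2 = 831744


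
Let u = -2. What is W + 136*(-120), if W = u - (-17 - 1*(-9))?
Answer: -16314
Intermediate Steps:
W = 6 (W = -2 - (-17 - 1*(-9)) = -2 - (-17 + 9) = -2 - 1*(-8) = -2 + 8 = 6)
W + 136*(-120) = 6 + 136*(-120) = 6 - 16320 = -16314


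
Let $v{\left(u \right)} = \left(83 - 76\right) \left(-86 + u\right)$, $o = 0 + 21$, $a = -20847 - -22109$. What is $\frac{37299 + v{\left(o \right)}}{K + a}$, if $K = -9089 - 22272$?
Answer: $- \frac{36844}{30099} \approx -1.2241$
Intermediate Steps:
$a = 1262$ ($a = -20847 + 22109 = 1262$)
$K = -31361$ ($K = -9089 - 22272 = -31361$)
$o = 21$
$v{\left(u \right)} = -602 + 7 u$ ($v{\left(u \right)} = 7 \left(-86 + u\right) = -602 + 7 u$)
$\frac{37299 + v{\left(o \right)}}{K + a} = \frac{37299 + \left(-602 + 7 \cdot 21\right)}{-31361 + 1262} = \frac{37299 + \left(-602 + 147\right)}{-30099} = \left(37299 - 455\right) \left(- \frac{1}{30099}\right) = 36844 \left(- \frac{1}{30099}\right) = - \frac{36844}{30099}$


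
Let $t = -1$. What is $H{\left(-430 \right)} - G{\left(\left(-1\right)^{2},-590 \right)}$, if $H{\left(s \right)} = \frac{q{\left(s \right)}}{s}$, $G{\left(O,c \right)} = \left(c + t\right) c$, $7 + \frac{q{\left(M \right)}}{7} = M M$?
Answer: $- \frac{151230951}{430} \approx -3.517 \cdot 10^{5}$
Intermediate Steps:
$q{\left(M \right)} = -49 + 7 M^{2}$ ($q{\left(M \right)} = -49 + 7 M M = -49 + 7 M^{2}$)
$G{\left(O,c \right)} = c \left(-1 + c\right)$ ($G{\left(O,c \right)} = \left(c - 1\right) c = \left(-1 + c\right) c = c \left(-1 + c\right)$)
$H{\left(s \right)} = \frac{-49 + 7 s^{2}}{s}$
$H{\left(-430 \right)} - G{\left(\left(-1\right)^{2},-590 \right)} = \left(- \frac{49}{-430} + 7 \left(-430\right)\right) - - 590 \left(-1 - 590\right) = \left(\left(-49\right) \left(- \frac{1}{430}\right) - 3010\right) - \left(-590\right) \left(-591\right) = \left(\frac{49}{430} - 3010\right) - 348690 = - \frac{1294251}{430} - 348690 = - \frac{151230951}{430}$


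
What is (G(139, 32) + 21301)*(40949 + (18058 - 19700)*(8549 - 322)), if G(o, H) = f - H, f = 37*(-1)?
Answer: -285948011120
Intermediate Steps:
f = -37
G(o, H) = -37 - H
(G(139, 32) + 21301)*(40949 + (18058 - 19700)*(8549 - 322)) = ((-37 - 1*32) + 21301)*(40949 + (18058 - 19700)*(8549 - 322)) = ((-37 - 32) + 21301)*(40949 - 1642*8227) = (-69 + 21301)*(40949 - 13508734) = 21232*(-13467785) = -285948011120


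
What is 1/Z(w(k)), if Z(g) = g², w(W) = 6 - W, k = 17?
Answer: 1/121 ≈ 0.0082645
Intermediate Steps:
1/Z(w(k)) = 1/((6 - 1*17)²) = 1/((6 - 17)²) = 1/((-11)²) = 1/121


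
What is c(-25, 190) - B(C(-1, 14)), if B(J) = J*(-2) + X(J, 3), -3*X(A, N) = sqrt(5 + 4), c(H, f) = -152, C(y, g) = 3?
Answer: -145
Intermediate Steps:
X(A, N) = -1 (X(A, N) = -sqrt(5 + 4)/3 = -sqrt(9)/3 = -1/3*3 = -1)
B(J) = -1 - 2*J (B(J) = J*(-2) - 1 = -2*J - 1 = -1 - 2*J)
c(-25, 190) - B(C(-1, 14)) = -152 - (-1 - 2*3) = -152 - (-1 - 6) = -152 - 1*(-7) = -152 + 7 = -145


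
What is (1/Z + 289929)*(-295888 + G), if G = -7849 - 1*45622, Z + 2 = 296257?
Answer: -30007463204510664/296255 ≈ -1.0129e+11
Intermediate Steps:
Z = 296255 (Z = -2 + 296257 = 296255)
G = -53471 (G = -7849 - 45622 = -53471)
(1/Z + 289929)*(-295888 + G) = (1/296255 + 289929)*(-295888 - 53471) = (1/296255 + 289929)*(-349359) = (85892915896/296255)*(-349359) = -30007463204510664/296255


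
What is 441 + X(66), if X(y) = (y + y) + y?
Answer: 639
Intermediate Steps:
X(y) = 3*y (X(y) = 2*y + y = 3*y)
441 + X(66) = 441 + 3*66 = 441 + 198 = 639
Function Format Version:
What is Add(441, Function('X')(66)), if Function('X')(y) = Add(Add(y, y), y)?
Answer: 639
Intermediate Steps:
Function('X')(y) = Mul(3, y) (Function('X')(y) = Add(Mul(2, y), y) = Mul(3, y))
Add(441, Function('X')(66)) = Add(441, Mul(3, 66)) = Add(441, 198) = 639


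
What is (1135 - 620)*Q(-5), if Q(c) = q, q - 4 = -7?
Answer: -1545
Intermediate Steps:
q = -3 (q = 4 - 7 = -3)
Q(c) = -3
(1135 - 620)*Q(-5) = (1135 - 620)*(-3) = 515*(-3) = -1545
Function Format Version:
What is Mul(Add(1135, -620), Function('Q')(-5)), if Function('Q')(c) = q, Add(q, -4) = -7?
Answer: -1545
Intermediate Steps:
q = -3 (q = Add(4, -7) = -3)
Function('Q')(c) = -3
Mul(Add(1135, -620), Function('Q')(-5)) = Mul(Add(1135, -620), -3) = Mul(515, -3) = -1545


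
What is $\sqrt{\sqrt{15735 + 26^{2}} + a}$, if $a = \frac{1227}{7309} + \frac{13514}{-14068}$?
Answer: $\frac{\sqrt{-2095337363779670 + 2643142949188036 \sqrt{16411}}}{51411506} \approx 11.283$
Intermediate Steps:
$a = - \frac{40756195}{51411506}$ ($a = 1227 \cdot \frac{1}{7309} + 13514 \left(- \frac{1}{14068}\right) = \frac{1227}{7309} - \frac{6757}{7034} = - \frac{40756195}{51411506} \approx -0.79274$)
$\sqrt{\sqrt{15735 + 26^{2}} + a} = \sqrt{\sqrt{15735 + 26^{2}} - \frac{40756195}{51411506}} = \sqrt{\sqrt{15735 + 676} - \frac{40756195}{51411506}} = \sqrt{\sqrt{16411} - \frac{40756195}{51411506}} = \sqrt{- \frac{40756195}{51411506} + \sqrt{16411}}$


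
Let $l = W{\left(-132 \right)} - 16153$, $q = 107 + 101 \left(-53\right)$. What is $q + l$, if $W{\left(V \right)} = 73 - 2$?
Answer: $-21328$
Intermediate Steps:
$W{\left(V \right)} = 71$
$q = -5246$ ($q = 107 - 5353 = -5246$)
$l = -16082$ ($l = 71 - 16153 = -16082$)
$q + l = -5246 - 16082 = -21328$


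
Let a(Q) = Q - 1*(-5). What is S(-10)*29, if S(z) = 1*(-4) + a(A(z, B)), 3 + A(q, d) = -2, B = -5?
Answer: -116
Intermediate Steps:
A(q, d) = -5 (A(q, d) = -3 - 2 = -5)
a(Q) = 5 + Q (a(Q) = Q + 5 = 5 + Q)
S(z) = -4 (S(z) = 1*(-4) + (5 - 5) = -4 + 0 = -4)
S(-10)*29 = -4*29 = -116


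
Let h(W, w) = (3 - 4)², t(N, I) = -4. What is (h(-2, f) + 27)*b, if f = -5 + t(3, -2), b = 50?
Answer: 1400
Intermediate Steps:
f = -9 (f = -5 - 4 = -9)
h(W, w) = 1 (h(W, w) = (-1)² = 1)
(h(-2, f) + 27)*b = (1 + 27)*50 = 28*50 = 1400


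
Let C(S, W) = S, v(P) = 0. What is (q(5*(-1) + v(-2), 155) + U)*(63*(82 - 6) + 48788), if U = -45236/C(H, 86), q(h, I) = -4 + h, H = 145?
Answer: -2493480616/145 ≈ -1.7196e+7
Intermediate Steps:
U = -45236/145 ≈ -311.97
(q(5*(-1) + v(-2), 155) + U)*(63*(82 - 6) + 48788) = ((-4 + (5*(-1) + 0)) - 45236/145)*(63*(82 - 6) + 48788) = ((-4 + (-5 + 0)) - 45236/145)*(63*76 + 48788) = ((-4 - 5) - 45236/145)*(4788 + 48788) = (-9 - 45236/145)*53576 = -46541/145*53576 = -2493480616/145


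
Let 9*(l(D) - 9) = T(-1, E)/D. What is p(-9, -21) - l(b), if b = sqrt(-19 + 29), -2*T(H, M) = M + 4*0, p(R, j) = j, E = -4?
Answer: -30 - sqrt(10)/45 ≈ -30.070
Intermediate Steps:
T(H, M) = -M/2 (T(H, M) = -(M + 4*0)/2 = -(M + 0)/2 = -M/2)
b = sqrt(10) ≈ 3.1623
l(D) = 9 + 2/(9*D) (l(D) = 9 + ((-1/2*(-4))/D)/9 = 9 + (2/D)/9 = 9 + 2/(9*D))
p(-9, -21) - l(b) = -21 - (9 + 2/(9*(sqrt(10)))) = -21 - (9 + 2*(sqrt(10)/10)/9) = -21 - (9 + sqrt(10)/45) = -21 + (-9 - sqrt(10)/45) = -30 - sqrt(10)/45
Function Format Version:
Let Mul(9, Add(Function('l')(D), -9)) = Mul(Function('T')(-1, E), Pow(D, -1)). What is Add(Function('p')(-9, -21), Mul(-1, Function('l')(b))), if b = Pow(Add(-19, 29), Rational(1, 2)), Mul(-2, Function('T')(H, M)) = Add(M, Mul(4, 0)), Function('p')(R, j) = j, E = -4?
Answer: Add(-30, Mul(Rational(-1, 45), Pow(10, Rational(1, 2)))) ≈ -30.070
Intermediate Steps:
Function('T')(H, M) = Mul(Rational(-1, 2), M) (Function('T')(H, M) = Mul(Rational(-1, 2), Add(M, Mul(4, 0))) = Mul(Rational(-1, 2), Add(M, 0)) = Mul(Rational(-1, 2), M))
b = Pow(10, Rational(1, 2)) ≈ 3.1623
Function('l')(D) = Add(9, Mul(Rational(2, 9), Pow(D, -1))) (Function('l')(D) = Add(9, Mul(Rational(1, 9), Mul(Mul(Rational(-1, 2), -4), Pow(D, -1)))) = Add(9, Mul(Rational(1, 9), Mul(2, Pow(D, -1)))) = Add(9, Mul(Rational(2, 9), Pow(D, -1))))
Add(Function('p')(-9, -21), Mul(-1, Function('l')(b))) = Add(-21, Mul(-1, Add(9, Mul(Rational(2, 9), Pow(Pow(10, Rational(1, 2)), -1))))) = Add(-21, Mul(-1, Add(9, Mul(Rational(2, 9), Mul(Rational(1, 10), Pow(10, Rational(1, 2))))))) = Add(-21, Mul(-1, Add(9, Mul(Rational(1, 45), Pow(10, Rational(1, 2)))))) = Add(-21, Add(-9, Mul(Rational(-1, 45), Pow(10, Rational(1, 2))))) = Add(-30, Mul(Rational(-1, 45), Pow(10, Rational(1, 2))))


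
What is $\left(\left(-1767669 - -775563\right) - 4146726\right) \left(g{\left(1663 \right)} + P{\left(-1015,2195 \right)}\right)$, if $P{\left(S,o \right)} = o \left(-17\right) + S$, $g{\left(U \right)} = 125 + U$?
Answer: $187783198944$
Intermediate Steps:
$P{\left(S,o \right)} = S - 17 o$ ($P{\left(S,o \right)} = - 17 o + S = S - 17 o$)
$\left(\left(-1767669 - -775563\right) - 4146726\right) \left(g{\left(1663 \right)} + P{\left(-1015,2195 \right)}\right) = \left(\left(-1767669 - -775563\right) - 4146726\right) \left(\left(125 + 1663\right) - 38330\right) = \left(\left(-1767669 + 775563\right) - 4146726\right) \left(1788 - 38330\right) = \left(-992106 - 4146726\right) \left(1788 - 38330\right) = \left(-5138832\right) \left(-36542\right) = 187783198944$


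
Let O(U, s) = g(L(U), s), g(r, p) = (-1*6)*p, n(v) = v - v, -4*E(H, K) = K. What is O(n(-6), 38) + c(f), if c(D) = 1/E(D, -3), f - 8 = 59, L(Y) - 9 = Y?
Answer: -680/3 ≈ -226.67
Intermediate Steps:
E(H, K) = -K/4
L(Y) = 9 + Y
n(v) = 0
f = 67 (f = 8 + 59 = 67)
g(r, p) = -6*p
O(U, s) = -6*s
c(D) = 4/3 (c(D) = 1/(-¼*(-3)) = 1/(¾) = 4/3)
O(n(-6), 38) + c(f) = -6*38 + 4/3 = -228 + 4/3 = -680/3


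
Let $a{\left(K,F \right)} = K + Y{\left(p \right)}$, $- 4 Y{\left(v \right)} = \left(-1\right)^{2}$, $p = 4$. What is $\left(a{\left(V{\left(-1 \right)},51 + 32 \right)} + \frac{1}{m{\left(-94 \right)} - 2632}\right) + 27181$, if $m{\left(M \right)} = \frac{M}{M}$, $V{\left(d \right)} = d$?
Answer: $\frac{286039685}{10524} \approx 27180.0$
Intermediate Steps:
$m{\left(M \right)} = 1$
$Y{\left(v \right)} = - \frac{1}{4}$ ($Y{\left(v \right)} = - \frac{\left(-1\right)^{2}}{4} = \left(- \frac{1}{4}\right) 1 = - \frac{1}{4}$)
$a{\left(K,F \right)} = - \frac{1}{4} + K$ ($a{\left(K,F \right)} = K - \frac{1}{4} = - \frac{1}{4} + K$)
$\left(a{\left(V{\left(-1 \right)},51 + 32 \right)} + \frac{1}{m{\left(-94 \right)} - 2632}\right) + 27181 = \left(\left(- \frac{1}{4} - 1\right) + \frac{1}{1 - 2632}\right) + 27181 = \left(- \frac{5}{4} + \frac{1}{-2631}\right) + 27181 = \left(- \frac{5}{4} - \frac{1}{2631}\right) + 27181 = - \frac{13159}{10524} + 27181 = \frac{286039685}{10524}$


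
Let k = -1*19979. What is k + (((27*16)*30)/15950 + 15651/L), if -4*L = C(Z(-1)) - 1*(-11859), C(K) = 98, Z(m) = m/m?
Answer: -34646559763/1733765 ≈ -19983.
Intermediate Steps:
Z(m) = 1
k = -19979
L = -11957/4 (L = -(98 - 1*(-11859))/4 = -(98 + 11859)/4 = -¼*11957 = -11957/4 ≈ -2989.3)
k + (((27*16)*30)/15950 + 15651/L) = -19979 + (((27*16)*30)/15950 + 15651/(-11957/4)) = -19979 + ((432*30)*(1/15950) + 15651*(-4/11957)) = -19979 + (12960*(1/15950) - 62604/11957) = -19979 + (1296/1595 - 62604/11957) = -19979 - 7668828/1733765 = -34646559763/1733765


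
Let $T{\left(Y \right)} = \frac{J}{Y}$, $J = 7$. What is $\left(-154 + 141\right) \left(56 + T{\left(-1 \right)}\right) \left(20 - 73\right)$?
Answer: $33761$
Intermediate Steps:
$T{\left(Y \right)} = \frac{7}{Y}$
$\left(-154 + 141\right) \left(56 + T{\left(-1 \right)}\right) \left(20 - 73\right) = \left(-154 + 141\right) \left(56 + \frac{7}{-1}\right) \left(20 - 73\right) = - 13 \left(56 + 7 \left(-1\right)\right) \left(-53\right) = - 13 \left(56 - 7\right) \left(-53\right) = - 13 \cdot 49 \left(-53\right) = \left(-13\right) \left(-2597\right) = 33761$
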